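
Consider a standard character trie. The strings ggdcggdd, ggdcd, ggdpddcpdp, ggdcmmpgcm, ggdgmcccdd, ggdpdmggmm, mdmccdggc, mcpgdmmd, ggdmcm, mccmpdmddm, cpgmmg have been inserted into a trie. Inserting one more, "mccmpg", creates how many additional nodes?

1

Walking "mccmpg" from the root, the first 5 characters ("mccmp") follow existing edges; "g" is the first miss.
So 6 − 5 = 1 new nodes.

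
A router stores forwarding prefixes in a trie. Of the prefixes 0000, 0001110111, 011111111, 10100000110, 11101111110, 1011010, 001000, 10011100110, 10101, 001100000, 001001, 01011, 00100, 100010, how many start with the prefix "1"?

6

Filter for entries beginning with "1":
Words under "1": 100010, 10011100110, 10100000110, 10101, 1011010, 11101111110
Count: 6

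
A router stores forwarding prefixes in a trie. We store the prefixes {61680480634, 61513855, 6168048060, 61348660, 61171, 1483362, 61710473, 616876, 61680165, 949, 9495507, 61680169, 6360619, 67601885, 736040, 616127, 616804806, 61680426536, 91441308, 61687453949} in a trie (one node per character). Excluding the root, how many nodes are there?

Insert word by word; a character creates a node only if that edge doesn't already exist:
  "61680480634" → 11 new (6, 1, 6, 8, 0, 4, 8, 0, 6, 3, 4)
  "61513855" → prefix "61" already present; 6 new (5, 1, 3, 8, 5, 5)
  "6168048060" → prefix "616804806" already present; 1 new (0)
  "61348660" → prefix "61" already present; 6 new (3, 4, 8, 6, 6, 0)
  "61171" → prefix "61" already present; 3 new (1, 7, 1)
  "1483362" → 7 new (1, 4, 8, 3, 3, 6, 2)
  "61710473" → prefix "61" already present; 6 new (7, 1, 0, 4, 7, 3)
  "616876" → prefix "6168" already present; 2 new (7, 6)
  "61680165" → prefix "61680" already present; 3 new (1, 6, 5)
  "949" → 3 new (9, 4, 9)
  "9495507" → prefix "949" already present; 4 new (5, 5, 0, 7)
  "61680169" → prefix "6168016" already present; 1 new (9)
  "6360619" → prefix "6" already present; 6 new (3, 6, 0, 6, 1, 9)
  "67601885" → prefix "6" already present; 7 new (7, 6, 0, 1, 8, 8, 5)
  "736040" → 6 new (7, 3, 6, 0, 4, 0)
  "616127" → prefix "616" already present; 3 new (1, 2, 7)
  "616804806" → prefix "616804806" already present; 0 new (none)
  "61680426536" → prefix "616804" already present; 5 new (2, 6, 5, 3, 6)
  "91441308" → prefix "9" already present; 7 new (1, 4, 4, 1, 3, 0, 8)
  "61687453949" → prefix "61687" already present; 6 new (4, 5, 3, 9, 4, 9)
Total nodes = 11 + 6 + 1 + 6 + 3 + 7 + 6 + 2 + 3 + 3 + 4 + 1 + 6 + 7 + 6 + 3 + 0 + 5 + 7 + 6 = 93

93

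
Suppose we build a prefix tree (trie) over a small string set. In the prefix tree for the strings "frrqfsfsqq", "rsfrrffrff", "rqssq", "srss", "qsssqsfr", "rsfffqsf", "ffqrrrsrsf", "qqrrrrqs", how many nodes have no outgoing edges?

8

A leaf is a node with no children — equivalently, the end of a word that is not a proper prefix of any other stored word.
Those words: "ffqrrrsrsf", "frrqfsfsqq", "qqrrrrqs", "qsssqsfr", "rqssq", "rsfffqsf", "rsfrrffrff", "srss"
Leaf count: 8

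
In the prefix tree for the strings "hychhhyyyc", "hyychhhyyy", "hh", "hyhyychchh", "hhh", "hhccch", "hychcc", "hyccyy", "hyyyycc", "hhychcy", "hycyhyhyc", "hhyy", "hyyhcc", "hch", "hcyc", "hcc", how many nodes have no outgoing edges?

15

A leaf is a node with no children — equivalently, the end of a word that is not a proper prefix of any other stored word.
Those words: "hcc", "hch", "hcyc", "hhccch", "hhh", "hhychcy", "hhyy", "hyccyy", "hychcc", "hychhhyyyc", "hycyhyhyc", "hyhyychchh", "hyychhhyyy", "hyyhcc", "hyyyycc"
Leaf count: 15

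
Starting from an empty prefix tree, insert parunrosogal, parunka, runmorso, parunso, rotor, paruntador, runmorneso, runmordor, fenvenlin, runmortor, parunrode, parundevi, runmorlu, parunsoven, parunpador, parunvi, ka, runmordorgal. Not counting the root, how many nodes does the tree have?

75

Insert word by word; a character creates a node only if that edge doesn't already exist:
  "parunrosogal" → 12 new (p, a, r, u, n, r, o, s, o, g, a, l)
  "parunka" → prefix "parun" already present; 2 new (k, a)
  "runmorso" → 8 new (r, u, n, m, o, r, s, o)
  "parunso" → prefix "parun" already present; 2 new (s, o)
  "rotor" → prefix "r" already present; 4 new (o, t, o, r)
  "paruntador" → prefix "parun" already present; 5 new (t, a, d, o, r)
  "runmorneso" → prefix "runmor" already present; 4 new (n, e, s, o)
  "runmordor" → prefix "runmor" already present; 3 new (d, o, r)
  "fenvenlin" → 9 new (f, e, n, v, e, n, l, i, n)
  "runmortor" → prefix "runmor" already present; 3 new (t, o, r)
  "parunrode" → prefix "parunro" already present; 2 new (d, e)
  "parundevi" → prefix "parun" already present; 4 new (d, e, v, i)
  "runmorlu" → prefix "runmor" already present; 2 new (l, u)
  "parunsoven" → prefix "parunso" already present; 3 new (v, e, n)
  "parunpador" → prefix "parun" already present; 5 new (p, a, d, o, r)
  "parunvi" → prefix "parun" already present; 2 new (v, i)
  "ka" → 2 new (k, a)
  "runmordorgal" → prefix "runmordor" already present; 3 new (g, a, l)
Total nodes = 12 + 2 + 8 + 2 + 4 + 5 + 4 + 3 + 9 + 3 + 2 + 4 + 2 + 3 + 5 + 2 + 2 + 3 = 75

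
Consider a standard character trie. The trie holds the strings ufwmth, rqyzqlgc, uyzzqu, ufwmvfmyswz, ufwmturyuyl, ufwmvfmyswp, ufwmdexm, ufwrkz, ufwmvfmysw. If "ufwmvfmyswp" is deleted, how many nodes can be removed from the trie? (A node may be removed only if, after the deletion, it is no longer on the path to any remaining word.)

A node on "ufwmvfmyswp"'s path can go only if nothing else ends at it or branches off below it.
The suffix "p" (1 node) is used only by "ufwmvfmyswp"; the node for "ufwmvfmysw" still has the child "z", so pruning stops there.
Nodes removed: 1

1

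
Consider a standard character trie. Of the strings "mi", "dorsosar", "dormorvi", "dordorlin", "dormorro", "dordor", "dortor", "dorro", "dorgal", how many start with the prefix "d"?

Filter for entries beginning with "d":
Words under "d": dordor, dordorlin, dorgal, dormorro, dormorvi, dorro, dorsosar, dortor
Count: 8

8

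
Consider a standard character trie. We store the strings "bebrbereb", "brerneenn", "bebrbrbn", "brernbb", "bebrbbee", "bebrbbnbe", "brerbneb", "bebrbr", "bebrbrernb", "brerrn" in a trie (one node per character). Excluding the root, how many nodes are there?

38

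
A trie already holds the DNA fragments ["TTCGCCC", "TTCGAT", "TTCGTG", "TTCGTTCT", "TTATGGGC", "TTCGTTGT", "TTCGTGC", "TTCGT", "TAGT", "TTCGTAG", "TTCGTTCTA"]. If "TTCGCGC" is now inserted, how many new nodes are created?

Walking "TTCGCGC" from the root, the first 5 characters ("TTCGC") follow existing edges; "G" is the first miss.
So 7 − 5 = 2 new nodes.

2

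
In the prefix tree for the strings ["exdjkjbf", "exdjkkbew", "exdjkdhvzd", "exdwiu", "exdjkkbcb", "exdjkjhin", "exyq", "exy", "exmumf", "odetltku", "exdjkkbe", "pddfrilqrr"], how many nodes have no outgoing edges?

Leaves are exactly the stored words that no other stored word extends.
Those words: "exdjkdhvzd", "exdjkjbf", "exdjkjhin", "exdjkkbcb", "exdjkkbew", "exdwiu", "exmumf", "exyq", "odetltku", "pddfrilqrr"
Leaf count: 10

10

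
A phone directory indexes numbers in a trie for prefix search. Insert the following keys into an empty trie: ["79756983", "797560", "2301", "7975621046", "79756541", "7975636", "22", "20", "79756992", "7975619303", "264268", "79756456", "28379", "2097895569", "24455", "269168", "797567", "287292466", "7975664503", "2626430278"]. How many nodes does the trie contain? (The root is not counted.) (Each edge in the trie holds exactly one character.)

Insert word by word; a character creates a node only if that edge doesn't already exist:
  "79756983" → 8 new (7, 9, 7, 5, 6, 9, 8, 3)
  "797560" → prefix "79756" already present; 1 new (0)
  "2301" → 4 new (2, 3, 0, 1)
  "7975621046" → prefix "79756" already present; 5 new (2, 1, 0, 4, 6)
  "79756541" → prefix "79756" already present; 3 new (5, 4, 1)
  "7975636" → prefix "79756" already present; 2 new (3, 6)
  "22" → prefix "2" already present; 1 new (2)
  "20" → prefix "2" already present; 1 new (0)
  "79756992" → prefix "797569" already present; 2 new (9, 2)
  "7975619303" → prefix "79756" already present; 5 new (1, 9, 3, 0, 3)
  "264268" → prefix "2" already present; 5 new (6, 4, 2, 6, 8)
  "79756456" → prefix "79756" already present; 3 new (4, 5, 6)
  "28379" → prefix "2" already present; 4 new (8, 3, 7, 9)
  "2097895569" → prefix "20" already present; 8 new (9, 7, 8, 9, 5, 5, 6, 9)
  "24455" → prefix "2" already present; 4 new (4, 4, 5, 5)
  "269168" → prefix "26" already present; 4 new (9, 1, 6, 8)
  "797567" → prefix "79756" already present; 1 new (7)
  "287292466" → prefix "28" already present; 7 new (7, 2, 9, 2, 4, 6, 6)
  "7975664503" → prefix "79756" already present; 5 new (6, 4, 5, 0, 3)
  "2626430278" → prefix "26" already present; 8 new (2, 6, 4, 3, 0, 2, 7, 8)
Total nodes = 8 + 1 + 4 + 5 + 3 + 2 + 1 + 1 + 2 + 5 + 5 + 3 + 4 + 8 + 4 + 4 + 1 + 7 + 5 + 8 = 81

81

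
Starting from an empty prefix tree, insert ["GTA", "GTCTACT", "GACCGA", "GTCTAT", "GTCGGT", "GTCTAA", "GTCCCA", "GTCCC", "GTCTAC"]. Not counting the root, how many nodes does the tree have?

21

Trace insertions, counting only characters that open a new branch:
  "GTA" → 3 new (G, T, A)
  "GTCTACT" → prefix "GT" already present; 5 new (C, T, A, C, T)
  "GACCGA" → prefix "G" already present; 5 new (A, C, C, G, A)
  "GTCTAT" → prefix "GTCTA" already present; 1 new (T)
  "GTCGGT" → prefix "GTC" already present; 3 new (G, G, T)
  "GTCTAA" → prefix "GTCTA" already present; 1 new (A)
  "GTCCCA" → prefix "GTC" already present; 3 new (C, C, A)
  "GTCCC" → prefix "GTCCC" already present; 0 new (none)
  "GTCTAC" → prefix "GTCTAC" already present; 0 new (none)
Total nodes = 3 + 5 + 5 + 1 + 3 + 1 + 3 + 0 + 0 = 21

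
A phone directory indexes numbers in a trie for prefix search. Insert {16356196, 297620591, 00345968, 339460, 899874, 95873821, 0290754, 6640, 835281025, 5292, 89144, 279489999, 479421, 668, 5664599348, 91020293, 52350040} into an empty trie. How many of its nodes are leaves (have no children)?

17

A leaf is a node with no children — equivalently, the end of a word that is not a proper prefix of any other stored word.
Those words: "00345968", "0290754", "16356196", "279489999", "297620591", "339460", "479421", "52350040", "5292", "5664599348", "6640", "668", "835281025", "89144", "899874", "91020293", "95873821"
Leaf count: 17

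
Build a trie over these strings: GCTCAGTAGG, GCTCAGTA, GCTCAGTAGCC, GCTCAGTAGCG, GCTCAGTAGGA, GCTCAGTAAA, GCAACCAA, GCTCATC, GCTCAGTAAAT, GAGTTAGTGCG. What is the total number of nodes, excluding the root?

Trace insertions, counting only characters that open a new branch:
  "GCTCAGTAGG" → 10 new (G, C, T, C, A, G, T, A, G, G)
  "GCTCAGTA" → prefix "GCTCAGTA" already present; 0 new (none)
  "GCTCAGTAGCC" → prefix "GCTCAGTAG" already present; 2 new (C, C)
  "GCTCAGTAGCG" → prefix "GCTCAGTAGC" already present; 1 new (G)
  "GCTCAGTAGGA" → prefix "GCTCAGTAGG" already present; 1 new (A)
  "GCTCAGTAAA" → prefix "GCTCAGTA" already present; 2 new (A, A)
  "GCAACCAA" → prefix "GC" already present; 6 new (A, A, C, C, A, A)
  "GCTCATC" → prefix "GCTCA" already present; 2 new (T, C)
  "GCTCAGTAAAT" → prefix "GCTCAGTAAA" already present; 1 new (T)
  "GAGTTAGTGCG" → prefix "G" already present; 10 new (A, G, T, T, A, G, T, G, C, G)
Total nodes = 10 + 0 + 2 + 1 + 1 + 2 + 6 + 2 + 1 + 10 = 35

35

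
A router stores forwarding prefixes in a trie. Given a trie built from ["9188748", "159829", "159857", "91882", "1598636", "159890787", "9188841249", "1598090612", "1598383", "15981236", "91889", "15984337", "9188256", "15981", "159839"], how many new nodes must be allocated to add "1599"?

The longest prefix of "1599" already in the trie is "159" (length 3).
New nodes needed: |"1599"| − 3 = 4 − 3 = 1.

1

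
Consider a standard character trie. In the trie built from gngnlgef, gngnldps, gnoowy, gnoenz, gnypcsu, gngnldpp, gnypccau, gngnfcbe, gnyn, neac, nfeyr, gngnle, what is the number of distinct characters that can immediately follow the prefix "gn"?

Follow the path "gn" to its node, then look at its outgoing edges.
Distinct next characters after "gn": g, o, y.
That node has 3 child edges.

3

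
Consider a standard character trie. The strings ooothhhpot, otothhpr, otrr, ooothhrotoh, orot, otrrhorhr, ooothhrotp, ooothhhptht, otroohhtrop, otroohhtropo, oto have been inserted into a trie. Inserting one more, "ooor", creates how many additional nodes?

The longest prefix of "ooor" already in the trie is "ooo" (length 3).
New nodes needed: |"ooor"| − 3 = 4 − 3 = 1.

1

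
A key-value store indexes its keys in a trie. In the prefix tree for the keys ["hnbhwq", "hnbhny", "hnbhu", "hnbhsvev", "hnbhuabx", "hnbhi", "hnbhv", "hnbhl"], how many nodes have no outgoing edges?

Leaves are exactly the stored words that no other stored word extends.
Those words: "hnbhi", "hnbhl", "hnbhny", "hnbhsvev", "hnbhuabx", "hnbhv", "hnbhwq"
Leaf count: 7

7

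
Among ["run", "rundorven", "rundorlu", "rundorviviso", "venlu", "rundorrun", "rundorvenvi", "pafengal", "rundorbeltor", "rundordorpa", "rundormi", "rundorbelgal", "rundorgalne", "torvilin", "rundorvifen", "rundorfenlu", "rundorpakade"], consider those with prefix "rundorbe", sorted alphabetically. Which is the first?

rundorbelgal

Words with prefix "rundorbe", in lexicographic order: "rundorbelgal", "rundorbeltor"
The 1st is rundorbelgal.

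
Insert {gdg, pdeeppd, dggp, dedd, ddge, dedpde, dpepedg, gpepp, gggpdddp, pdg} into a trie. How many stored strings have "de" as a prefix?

Walk to "de"; the words in its subtree are exactly those with that prefix.
Words under "de": dedd, dedpde
Count: 2

2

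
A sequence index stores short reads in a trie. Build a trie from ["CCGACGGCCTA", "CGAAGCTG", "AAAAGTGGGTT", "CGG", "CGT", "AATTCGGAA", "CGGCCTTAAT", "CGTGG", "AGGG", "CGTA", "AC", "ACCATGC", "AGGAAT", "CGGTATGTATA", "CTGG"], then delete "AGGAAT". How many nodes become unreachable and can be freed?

Walk "AGGAAT" from the leaf back toward the root, removing each node that no remaining word uses.
The suffix "AAT" (3 nodes) is used only by "AGGAAT"; the node for "AGG" still has the child "G", so pruning stops there.
Nodes removed: 3

3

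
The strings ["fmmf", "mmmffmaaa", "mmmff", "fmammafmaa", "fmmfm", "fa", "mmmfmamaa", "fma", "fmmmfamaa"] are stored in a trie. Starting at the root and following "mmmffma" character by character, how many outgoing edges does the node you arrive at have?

1

Follow the path "mmmffma" to its node, then look at its outgoing edges.
Characters that immediately follow "mmmffma" among the stored strings: {a}.
That node has 1 child edge.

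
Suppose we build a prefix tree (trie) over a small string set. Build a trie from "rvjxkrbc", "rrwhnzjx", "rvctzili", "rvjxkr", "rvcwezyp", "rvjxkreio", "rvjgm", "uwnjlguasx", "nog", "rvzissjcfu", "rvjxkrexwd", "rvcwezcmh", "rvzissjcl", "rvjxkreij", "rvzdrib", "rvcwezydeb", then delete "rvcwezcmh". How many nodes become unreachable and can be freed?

3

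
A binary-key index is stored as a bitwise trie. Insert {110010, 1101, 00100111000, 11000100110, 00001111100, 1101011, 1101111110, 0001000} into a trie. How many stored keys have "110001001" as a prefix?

Walk to "110001001"; the words in its subtree are exactly those with that prefix.
Words under "110001001": 11000100110
Count: 1

1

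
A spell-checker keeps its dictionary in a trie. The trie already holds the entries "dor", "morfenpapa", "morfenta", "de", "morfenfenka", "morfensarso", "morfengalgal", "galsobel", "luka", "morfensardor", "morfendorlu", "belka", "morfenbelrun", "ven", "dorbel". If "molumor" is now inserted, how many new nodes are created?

The longest prefix of "molumor" already in the trie is "mo" (length 2).
So 7 − 2 = 5 new nodes.

5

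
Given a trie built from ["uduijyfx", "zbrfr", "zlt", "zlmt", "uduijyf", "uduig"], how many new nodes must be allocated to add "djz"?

3

Nothing in the trie begins with "d"; the whole of "djz" is new.
3 − 0 = 3 new nodes.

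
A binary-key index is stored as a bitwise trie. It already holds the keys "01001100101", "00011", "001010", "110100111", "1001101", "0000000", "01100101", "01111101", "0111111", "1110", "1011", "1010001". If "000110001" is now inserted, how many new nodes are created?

4

"00011" is already a path in the trie; the remaining "0001" must be added.
Each of the 4 remaining characters creates one node.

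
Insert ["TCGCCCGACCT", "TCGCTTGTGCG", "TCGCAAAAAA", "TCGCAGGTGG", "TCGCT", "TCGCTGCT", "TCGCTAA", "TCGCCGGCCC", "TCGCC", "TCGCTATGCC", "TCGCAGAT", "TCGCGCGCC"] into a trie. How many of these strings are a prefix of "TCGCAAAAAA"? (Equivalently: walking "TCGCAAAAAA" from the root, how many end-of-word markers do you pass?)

Check each prefix of "TCGCAAAAAA" against the stored set — each match is an end-marker on the path.
Prefixes of the query that are stored words: "TCGCAAAAAA"
Count: 1

1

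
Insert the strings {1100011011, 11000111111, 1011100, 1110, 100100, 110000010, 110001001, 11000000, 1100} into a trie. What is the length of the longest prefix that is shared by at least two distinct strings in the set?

Equivalently: take the maximum, over all pairs, of their longest common prefix length.
e.g. "11000000" and "110000010" share the prefix "1100000" of length 7; no pair shares a longer one.
Longest shared-prefix length: 7

7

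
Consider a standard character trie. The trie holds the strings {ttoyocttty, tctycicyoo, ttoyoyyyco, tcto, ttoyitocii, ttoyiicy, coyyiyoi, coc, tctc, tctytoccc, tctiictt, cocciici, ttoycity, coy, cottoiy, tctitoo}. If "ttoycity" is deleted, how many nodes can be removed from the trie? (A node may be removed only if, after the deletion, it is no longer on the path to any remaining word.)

4

After clearing the end-marker at "ttoycity", prune upward until reaching a node still needed by another word.
The suffix "city" (4 nodes) is used only by "ttoycity"; the node for "ttoy" still has the child "o", so pruning stops there.
Nodes removed: 4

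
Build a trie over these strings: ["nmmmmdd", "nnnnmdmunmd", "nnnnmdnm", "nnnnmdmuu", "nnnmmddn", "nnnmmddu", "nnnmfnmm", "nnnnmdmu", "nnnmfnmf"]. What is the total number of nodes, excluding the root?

31

Trie structure (* marks end of a word):
(root)
└─ n
   ├─ m
   │  └─ m
   │     └─ m
   │        └─ m
   │           └─ d
   │              └─ d *
   └─ n
      └─ n
         ├─ m
         │  ├─ f
         │  │  └─ n
         │  │     └─ m
         │  │        ├─ f *
         │  │        └─ m *
         │  └─ m
         │     └─ d
         │        └─ d
         │           ├─ n *
         │           └─ u *
         └─ n
            └─ m
               └─ d
                  ├─ m
                  │  └─ u *
                  │     ├─ n
                  │     │  └─ m
                  │     │     └─ d *
                  │     └─ u *
                  └─ n
                     └─ m *
Counting every labelled node above: 31.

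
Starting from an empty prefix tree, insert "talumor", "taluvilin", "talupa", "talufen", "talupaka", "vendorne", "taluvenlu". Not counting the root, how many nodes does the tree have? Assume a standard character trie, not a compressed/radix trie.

31

Insert word by word; a character creates a node only if that edge doesn't already exist:
  "talumor" → 7 new (t, a, l, u, m, o, r)
  "taluvilin" → prefix "talu" already present; 5 new (v, i, l, i, n)
  "talupa" → prefix "talu" already present; 2 new (p, a)
  "talufen" → prefix "talu" already present; 3 new (f, e, n)
  "talupaka" → prefix "talupa" already present; 2 new (k, a)
  "vendorne" → 8 new (v, e, n, d, o, r, n, e)
  "taluvenlu" → prefix "taluv" already present; 4 new (e, n, l, u)
Total nodes = 7 + 5 + 2 + 3 + 2 + 8 + 4 = 31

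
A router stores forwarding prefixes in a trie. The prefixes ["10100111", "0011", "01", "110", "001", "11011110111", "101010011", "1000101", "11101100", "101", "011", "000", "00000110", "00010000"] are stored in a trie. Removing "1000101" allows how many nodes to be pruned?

Walk "1000101" from the leaf back toward the root, removing each node that no remaining word uses.
The suffix "00101" (5 nodes) is used only by "1000101"; the node for "10" still has the child "1", so pruning stops there.
Nodes removed: 5

5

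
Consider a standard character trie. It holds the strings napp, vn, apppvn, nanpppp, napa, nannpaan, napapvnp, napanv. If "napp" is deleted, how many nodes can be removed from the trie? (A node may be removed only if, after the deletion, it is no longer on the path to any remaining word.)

1

Walk "napp" from the leaf back toward the root, removing each node that no remaining word uses.
The suffix "p" (1 node) is used only by "napp"; the node for "nap" still has the child "a", so pruning stops there.
Nodes removed: 1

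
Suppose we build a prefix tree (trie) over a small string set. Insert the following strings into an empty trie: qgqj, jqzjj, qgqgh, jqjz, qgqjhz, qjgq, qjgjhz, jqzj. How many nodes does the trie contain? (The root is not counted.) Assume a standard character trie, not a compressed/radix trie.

Trie structure (* marks end of a word):
(root)
├─ j
│  └─ q
│     ├─ j
│     │  └─ z *
│     └─ z
│        └─ j *
│           └─ j *
└─ q
   ├─ g
   │  └─ q
   │     ├─ g
   │     │  └─ h *
   │     └─ j *
   │        └─ h
   │           └─ z *
   └─ j
      └─ g
         ├─ j
         │  └─ h
         │     └─ z *
         └─ q *
Counting every labelled node above: 21.

21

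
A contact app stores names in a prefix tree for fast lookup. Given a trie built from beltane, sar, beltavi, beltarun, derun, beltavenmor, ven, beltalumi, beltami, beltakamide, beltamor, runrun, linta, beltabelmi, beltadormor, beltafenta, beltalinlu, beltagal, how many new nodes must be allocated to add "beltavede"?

Walking "beltavede" from the root, the first 7 characters ("beltave") follow existing edges; "d" is the first miss.
So 9 − 7 = 2 new nodes.

2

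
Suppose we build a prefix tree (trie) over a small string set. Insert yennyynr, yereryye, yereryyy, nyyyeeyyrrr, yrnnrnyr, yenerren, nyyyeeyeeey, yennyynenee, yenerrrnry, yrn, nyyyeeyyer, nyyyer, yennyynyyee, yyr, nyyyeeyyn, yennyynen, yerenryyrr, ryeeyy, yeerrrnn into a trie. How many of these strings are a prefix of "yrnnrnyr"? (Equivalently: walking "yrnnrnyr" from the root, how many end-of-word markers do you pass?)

2

Traverse "yrnnrnyr" character by character; count nodes along the way that are marked as word ends.
Prefixes of the query that are stored words: "yrn", "yrnnrnyr"
Count: 2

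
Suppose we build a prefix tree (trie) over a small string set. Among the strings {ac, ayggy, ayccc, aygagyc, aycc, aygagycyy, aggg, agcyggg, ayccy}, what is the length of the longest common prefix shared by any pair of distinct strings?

Equivalently: take the maximum, over all pairs, of their longest common prefix length.
e.g. "aygagyc" and "aygagycyy" share the prefix "aygagyc" of length 7; no pair shares a longer one.
Longest shared-prefix length: 7

7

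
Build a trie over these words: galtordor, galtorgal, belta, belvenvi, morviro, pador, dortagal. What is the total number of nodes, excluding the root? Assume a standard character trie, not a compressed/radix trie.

42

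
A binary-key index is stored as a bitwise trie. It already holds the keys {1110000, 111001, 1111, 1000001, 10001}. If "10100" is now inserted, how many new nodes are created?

3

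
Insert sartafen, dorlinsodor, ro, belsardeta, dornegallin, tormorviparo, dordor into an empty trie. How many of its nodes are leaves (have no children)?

Leaves are exactly the stored words that no other stored word extends.
Those words: "belsardeta", "dordor", "dorlinsodor", "dornegallin", "ro", "sartafen", "tormorviparo"
Leaf count: 7

7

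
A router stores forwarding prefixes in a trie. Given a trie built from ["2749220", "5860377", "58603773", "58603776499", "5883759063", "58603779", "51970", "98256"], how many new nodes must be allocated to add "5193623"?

4

"519" is already a path in the trie; the remaining "3623" must be added.
New nodes needed: |"5193623"| − 3 = 7 − 3 = 4.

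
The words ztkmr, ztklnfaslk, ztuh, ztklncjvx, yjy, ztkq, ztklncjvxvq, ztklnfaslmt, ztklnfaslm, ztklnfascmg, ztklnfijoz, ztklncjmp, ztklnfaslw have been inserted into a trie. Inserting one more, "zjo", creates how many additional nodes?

2

Walking "zjo" from the root, the first 1 characters ("z") follow existing edges; "j" is the first miss.
So 3 − 1 = 2 new nodes.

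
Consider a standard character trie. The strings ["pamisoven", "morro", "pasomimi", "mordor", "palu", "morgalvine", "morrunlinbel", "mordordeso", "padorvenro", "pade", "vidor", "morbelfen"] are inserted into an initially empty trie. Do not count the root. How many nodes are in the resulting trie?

For each word, the new-node count is its length minus the longest prefix already in the trie:
  "pamisoven" → 9 new (p, a, m, i, s, o, v, e, n)
  "morro" → 5 new (m, o, r, r, o)
  "pasomimi" → prefix "pa" already present; 6 new (s, o, m, i, m, i)
  "mordor" → prefix "mor" already present; 3 new (d, o, r)
  "palu" → prefix "pa" already present; 2 new (l, u)
  "morgalvine" → prefix "mor" already present; 7 new (g, a, l, v, i, n, e)
  "morrunlinbel" → prefix "morr" already present; 8 new (u, n, l, i, n, b, e, l)
  "mordordeso" → prefix "mordor" already present; 4 new (d, e, s, o)
  "padorvenro" → prefix "pa" already present; 8 new (d, o, r, v, e, n, r, o)
  "pade" → prefix "pad" already present; 1 new (e)
  "vidor" → 5 new (v, i, d, o, r)
  "morbelfen" → prefix "mor" already present; 6 new (b, e, l, f, e, n)
Total nodes = 9 + 5 + 6 + 3 + 2 + 7 + 8 + 4 + 8 + 1 + 5 + 6 = 64

64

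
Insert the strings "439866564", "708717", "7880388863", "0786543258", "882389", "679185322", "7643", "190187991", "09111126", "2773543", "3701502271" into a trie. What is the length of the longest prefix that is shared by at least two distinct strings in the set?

1

Look for the deepest trie node that still has at least two words in its subtree.
"0786543258" and "09111126" agree on "0" (1 characters) before diverging; nothing deeper is shared.
Longest shared-prefix length: 1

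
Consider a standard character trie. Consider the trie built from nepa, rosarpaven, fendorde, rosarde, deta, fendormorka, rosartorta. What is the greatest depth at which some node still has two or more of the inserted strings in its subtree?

6

Equivalently: take the maximum, over all pairs, of their longest common prefix length.
e.g. "fendorde" and "fendormorka" share the prefix "fendor" of length 6; no pair shares a longer one.
Longest shared-prefix length: 6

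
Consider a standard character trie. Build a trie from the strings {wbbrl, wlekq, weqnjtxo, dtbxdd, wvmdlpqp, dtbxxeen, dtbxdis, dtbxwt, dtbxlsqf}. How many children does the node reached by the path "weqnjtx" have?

1

Walk "weqnjtx" from the root, arriving at one node.
Characters that immediately follow "weqnjtx" among the stored strings: {o}.
That node has 1 child edge.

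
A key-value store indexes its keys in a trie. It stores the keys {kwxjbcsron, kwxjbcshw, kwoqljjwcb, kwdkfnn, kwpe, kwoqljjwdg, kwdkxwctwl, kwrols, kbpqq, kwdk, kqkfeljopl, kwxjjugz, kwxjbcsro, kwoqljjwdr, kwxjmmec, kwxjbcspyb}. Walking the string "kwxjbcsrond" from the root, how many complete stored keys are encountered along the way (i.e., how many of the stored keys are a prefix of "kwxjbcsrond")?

Traverse "kwxjbcsrond" character by character; count nodes along the way that are marked as word ends.
Prefixes of the query that are stored words: "kwxjbcsro", "kwxjbcsron"
Count: 2

2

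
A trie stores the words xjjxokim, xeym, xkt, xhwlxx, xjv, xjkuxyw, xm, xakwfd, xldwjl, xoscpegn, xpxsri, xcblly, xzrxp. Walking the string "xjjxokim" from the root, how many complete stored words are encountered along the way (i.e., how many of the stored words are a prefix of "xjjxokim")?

Traverse "xjjxokim" character by character; count nodes along the way that are marked as word ends.
Prefixes of the query that are stored words: "xjjxokim"
Count: 1

1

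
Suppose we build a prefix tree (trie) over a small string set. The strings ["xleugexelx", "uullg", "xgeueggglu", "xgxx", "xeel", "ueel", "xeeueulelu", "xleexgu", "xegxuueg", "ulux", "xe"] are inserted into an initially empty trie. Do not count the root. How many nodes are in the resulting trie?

52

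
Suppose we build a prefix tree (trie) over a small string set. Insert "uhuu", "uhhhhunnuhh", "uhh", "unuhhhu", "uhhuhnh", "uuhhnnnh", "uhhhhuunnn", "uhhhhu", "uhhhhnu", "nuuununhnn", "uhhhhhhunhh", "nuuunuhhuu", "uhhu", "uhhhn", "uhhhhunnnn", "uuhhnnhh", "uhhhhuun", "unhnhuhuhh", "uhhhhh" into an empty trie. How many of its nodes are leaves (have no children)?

14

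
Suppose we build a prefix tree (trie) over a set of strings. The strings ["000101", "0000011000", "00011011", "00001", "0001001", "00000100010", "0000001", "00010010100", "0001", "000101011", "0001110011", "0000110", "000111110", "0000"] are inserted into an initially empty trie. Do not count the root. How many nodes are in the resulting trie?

44

Trace insertions, counting only characters that open a new branch:
  "000101" → 6 new (0, 0, 0, 1, 0, 1)
  "0000011000" → prefix "000" already present; 7 new (0, 0, 1, 1, 0, 0, 0)
  "00011011" → prefix "0001" already present; 4 new (1, 0, 1, 1)
  "00001" → prefix "0000" already present; 1 new (1)
  "0001001" → prefix "00010" already present; 2 new (0, 1)
  "00000100010" → prefix "000001" already present; 5 new (0, 0, 0, 1, 0)
  "0000001" → prefix "00000" already present; 2 new (0, 1)
  "00010010100" → prefix "0001001" already present; 4 new (0, 1, 0, 0)
  "0001" → prefix "0001" already present; 0 new (none)
  "000101011" → prefix "000101" already present; 3 new (0, 1, 1)
  "0001110011" → prefix "00011" already present; 5 new (1, 0, 0, 1, 1)
  "0000110" → prefix "00001" already present; 2 new (1, 0)
  "000111110" → prefix "000111" already present; 3 new (1, 1, 0)
  "0000" → prefix "0000" already present; 0 new (none)
Total nodes = 6 + 7 + 4 + 1 + 2 + 5 + 2 + 4 + 0 + 3 + 5 + 2 + 3 + 0 = 44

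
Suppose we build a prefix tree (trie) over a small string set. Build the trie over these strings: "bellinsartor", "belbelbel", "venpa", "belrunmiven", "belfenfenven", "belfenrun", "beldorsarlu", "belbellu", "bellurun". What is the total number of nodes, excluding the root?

57

Insert word by word; a character creates a node only if that edge doesn't already exist:
  "bellinsartor" → 12 new (b, e, l, l, i, n, s, a, r, t, o, r)
  "belbelbel" → prefix "bel" already present; 6 new (b, e, l, b, e, l)
  "venpa" → 5 new (v, e, n, p, a)
  "belrunmiven" → prefix "bel" already present; 8 new (r, u, n, m, i, v, e, n)
  "belfenfenven" → prefix "bel" already present; 9 new (f, e, n, f, e, n, v, e, n)
  "belfenrun" → prefix "belfen" already present; 3 new (r, u, n)
  "beldorsarlu" → prefix "bel" already present; 8 new (d, o, r, s, a, r, l, u)
  "belbellu" → prefix "belbel" already present; 2 new (l, u)
  "bellurun" → prefix "bell" already present; 4 new (u, r, u, n)
Total nodes = 12 + 6 + 5 + 8 + 9 + 3 + 8 + 2 + 4 = 57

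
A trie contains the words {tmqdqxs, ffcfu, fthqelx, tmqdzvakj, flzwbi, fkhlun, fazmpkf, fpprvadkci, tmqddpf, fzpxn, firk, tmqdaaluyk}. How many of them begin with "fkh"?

Traverse to the node for "fkh", then collect every word in that subtree.
Words under "fkh": fkhlun
Count: 1

1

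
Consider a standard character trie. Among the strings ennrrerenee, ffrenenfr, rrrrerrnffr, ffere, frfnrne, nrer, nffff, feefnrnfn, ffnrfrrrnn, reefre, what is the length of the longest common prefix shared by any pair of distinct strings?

2

Look for the deepest trie node that still has at least two words in its subtree.
"ffere" and "ffnrfrrrnn" agree on "ff" (2 characters) before diverging; nothing deeper is shared.
Longest shared-prefix length: 2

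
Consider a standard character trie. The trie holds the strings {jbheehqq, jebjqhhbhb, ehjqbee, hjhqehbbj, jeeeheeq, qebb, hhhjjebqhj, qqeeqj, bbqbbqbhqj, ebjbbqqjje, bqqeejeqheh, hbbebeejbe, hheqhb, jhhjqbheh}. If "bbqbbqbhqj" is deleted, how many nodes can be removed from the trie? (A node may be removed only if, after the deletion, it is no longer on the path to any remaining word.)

9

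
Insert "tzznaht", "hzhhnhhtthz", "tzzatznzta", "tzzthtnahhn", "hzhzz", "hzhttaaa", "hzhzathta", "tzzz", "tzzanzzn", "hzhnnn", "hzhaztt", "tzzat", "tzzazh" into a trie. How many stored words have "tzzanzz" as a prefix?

Traverse to the node for "tzzanzz", then collect every word in that subtree.
Matches: "tzzanzzn"
Count: 1

1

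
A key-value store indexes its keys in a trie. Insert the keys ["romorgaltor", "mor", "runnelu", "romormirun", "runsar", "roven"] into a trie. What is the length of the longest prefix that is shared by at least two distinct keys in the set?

5

The deepest shared node is where two words last agree before diverging.
"romorgaltor" and "romormirun" agree on "romor" (5 characters) before diverging; nothing deeper is shared.
Longest shared-prefix length: 5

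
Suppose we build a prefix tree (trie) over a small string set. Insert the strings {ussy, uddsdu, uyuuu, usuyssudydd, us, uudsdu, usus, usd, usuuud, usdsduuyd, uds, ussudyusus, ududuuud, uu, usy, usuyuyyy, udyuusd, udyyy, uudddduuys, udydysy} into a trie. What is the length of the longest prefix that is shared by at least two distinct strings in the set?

Equivalently: take the maximum, over all pairs, of their longest common prefix length.
"usuyssudydd" and "usuyuyyy" agree on "usuy" (4 characters) before diverging; nothing deeper is shared.
Longest shared-prefix length: 4

4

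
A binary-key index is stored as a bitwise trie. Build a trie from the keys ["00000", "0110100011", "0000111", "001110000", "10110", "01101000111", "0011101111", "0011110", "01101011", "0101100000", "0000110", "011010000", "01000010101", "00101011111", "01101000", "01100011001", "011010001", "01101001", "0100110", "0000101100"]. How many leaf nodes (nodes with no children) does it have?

17

Leaves are exactly the stored words that no other stored word extends.
Those words: "00000", "0000101100", "0000110", "0000111", "00101011111", "001110000", "0011101111", "0011110", "01000010101", "0100110", "0101100000", "01100011001", "011010000", "01101000111", "01101001", "01101011", "10110"
Leaf count: 17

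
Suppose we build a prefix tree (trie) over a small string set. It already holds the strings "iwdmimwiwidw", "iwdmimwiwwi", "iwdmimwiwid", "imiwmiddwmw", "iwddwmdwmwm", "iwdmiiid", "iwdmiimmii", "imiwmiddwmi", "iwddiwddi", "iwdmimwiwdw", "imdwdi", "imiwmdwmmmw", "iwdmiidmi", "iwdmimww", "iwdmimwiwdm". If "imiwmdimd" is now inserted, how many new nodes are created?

3

The longest prefix of "imiwmdimd" already in the trie is "imiwmd" (length 6).
New nodes needed: |"imiwmdimd"| − 6 = 9 − 6 = 3.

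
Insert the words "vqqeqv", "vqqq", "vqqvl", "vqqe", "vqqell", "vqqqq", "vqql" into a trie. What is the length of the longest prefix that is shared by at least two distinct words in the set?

The deepest shared node is where two words last agree before diverging.
e.g. "vqqe" and "vqqell" share the prefix "vqqe" of length 4; no pair shares a longer one.
Longest shared-prefix length: 4

4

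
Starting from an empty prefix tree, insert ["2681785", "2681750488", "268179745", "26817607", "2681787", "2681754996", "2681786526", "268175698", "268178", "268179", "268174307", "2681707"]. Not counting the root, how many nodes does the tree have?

37

Trace insertions, counting only characters that open a new branch:
  "2681785" → 7 new (2, 6, 8, 1, 7, 8, 5)
  "2681750488" → prefix "26817" already present; 5 new (5, 0, 4, 8, 8)
  "268179745" → prefix "26817" already present; 4 new (9, 7, 4, 5)
  "26817607" → prefix "26817" already present; 3 new (6, 0, 7)
  "2681787" → prefix "268178" already present; 1 new (7)
  "2681754996" → prefix "268175" already present; 4 new (4, 9, 9, 6)
  "2681786526" → prefix "268178" already present; 4 new (6, 5, 2, 6)
  "268175698" → prefix "268175" already present; 3 new (6, 9, 8)
  "268178" → prefix "268178" already present; 0 new (none)
  "268179" → prefix "268179" already present; 0 new (none)
  "268174307" → prefix "26817" already present; 4 new (4, 3, 0, 7)
  "2681707" → prefix "26817" already present; 2 new (0, 7)
Total nodes = 7 + 5 + 4 + 3 + 1 + 4 + 4 + 3 + 0 + 0 + 4 + 2 = 37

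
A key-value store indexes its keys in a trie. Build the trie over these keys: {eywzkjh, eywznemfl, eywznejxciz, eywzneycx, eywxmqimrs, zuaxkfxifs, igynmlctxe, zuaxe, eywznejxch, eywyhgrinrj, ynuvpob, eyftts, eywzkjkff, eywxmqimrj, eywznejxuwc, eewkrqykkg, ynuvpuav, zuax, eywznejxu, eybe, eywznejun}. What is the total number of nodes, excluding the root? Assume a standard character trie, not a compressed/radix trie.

91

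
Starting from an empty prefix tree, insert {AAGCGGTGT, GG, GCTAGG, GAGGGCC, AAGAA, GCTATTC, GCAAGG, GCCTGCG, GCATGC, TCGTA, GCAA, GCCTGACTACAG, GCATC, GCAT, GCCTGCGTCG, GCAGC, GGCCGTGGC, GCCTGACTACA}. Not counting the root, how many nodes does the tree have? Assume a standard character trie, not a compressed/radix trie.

64

For each word, the new-node count is its length minus the longest prefix already in the trie:
  "AAGCGGTGT" → 9 new (A, A, G, C, G, G, T, G, T)
  "GG" → 2 new (G, G)
  "GCTAGG" → prefix "G" already present; 5 new (C, T, A, G, G)
  "GAGGGCC" → prefix "G" already present; 6 new (A, G, G, G, C, C)
  "AAGAA" → prefix "AAG" already present; 2 new (A, A)
  "GCTATTC" → prefix "GCTA" already present; 3 new (T, T, C)
  "GCAAGG" → prefix "GC" already present; 4 new (A, A, G, G)
  "GCCTGCG" → prefix "GC" already present; 5 new (C, T, G, C, G)
  "GCATGC" → prefix "GCA" already present; 3 new (T, G, C)
  "TCGTA" → 5 new (T, C, G, T, A)
  "GCAA" → prefix "GCAA" already present; 0 new (none)
  "GCCTGACTACAG" → prefix "GCCTG" already present; 7 new (A, C, T, A, C, A, G)
  "GCATC" → prefix "GCAT" already present; 1 new (C)
  "GCAT" → prefix "GCAT" already present; 0 new (none)
  "GCCTGCGTCG" → prefix "GCCTGCG" already present; 3 new (T, C, G)
  "GCAGC" → prefix "GCA" already present; 2 new (G, C)
  "GGCCGTGGC" → prefix "GG" already present; 7 new (C, C, G, T, G, G, C)
  "GCCTGACTACA" → prefix "GCCTGACTACA" already present; 0 new (none)
Total nodes = 9 + 2 + 5 + 6 + 2 + 3 + 4 + 5 + 3 + 5 + 0 + 7 + 1 + 0 + 3 + 2 + 7 + 0 = 64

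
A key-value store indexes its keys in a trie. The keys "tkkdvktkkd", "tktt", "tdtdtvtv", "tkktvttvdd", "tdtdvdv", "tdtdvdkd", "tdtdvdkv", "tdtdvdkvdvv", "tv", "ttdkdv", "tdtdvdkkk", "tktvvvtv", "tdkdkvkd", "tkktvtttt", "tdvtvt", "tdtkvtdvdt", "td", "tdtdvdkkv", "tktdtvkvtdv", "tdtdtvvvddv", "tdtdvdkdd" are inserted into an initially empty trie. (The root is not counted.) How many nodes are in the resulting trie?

82

Count nodes per top-level branch (shared prefixes stored once):
  't'-branch (td, tdkdkvkd, tdtdtvtv, tdtdtvvvddv, tdtdvdkd, tdtdvdkdd, tdtdvdkkk, tdtdvdkkv, tdtdvdkv, tdtdvdkvdvv, tdtdvdv, tdtkvtdvdt, tdvtvt, tkkdvktkkd, tkktvtttt, tkktvttvdd, tktdtvkvtdv, tktt, tktvvvtv, ttdkdv, tv): 82 nodes
Sum: 82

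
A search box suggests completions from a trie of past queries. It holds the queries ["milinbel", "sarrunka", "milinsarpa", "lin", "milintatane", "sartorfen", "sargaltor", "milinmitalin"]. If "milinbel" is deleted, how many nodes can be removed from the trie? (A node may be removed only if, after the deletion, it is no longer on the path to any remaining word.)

A node on "milinbel"'s path can go only if nothing else ends at it or branches off below it.
The suffix "bel" (3 nodes) is used only by "milinbel"; the node for "milin" still has the child "s", so pruning stops there.
Nodes removed: 3

3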